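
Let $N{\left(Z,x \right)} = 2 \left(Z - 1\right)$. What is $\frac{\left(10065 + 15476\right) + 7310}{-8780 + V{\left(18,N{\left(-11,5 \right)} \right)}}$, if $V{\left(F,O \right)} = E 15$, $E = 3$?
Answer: $- \frac{32851}{8735} \approx -3.7608$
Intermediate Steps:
$N{\left(Z,x \right)} = -2 + 2 Z$ ($N{\left(Z,x \right)} = 2 \left(-1 + Z\right) = -2 + 2 Z$)
$V{\left(F,O \right)} = 45$ ($V{\left(F,O \right)} = 3 \cdot 15 = 45$)
$\frac{\left(10065 + 15476\right) + 7310}{-8780 + V{\left(18,N{\left(-11,5 \right)} \right)}} = \frac{\left(10065 + 15476\right) + 7310}{-8780 + 45} = \frac{25541 + 7310}{-8735} = 32851 \left(- \frac{1}{8735}\right) = - \frac{32851}{8735}$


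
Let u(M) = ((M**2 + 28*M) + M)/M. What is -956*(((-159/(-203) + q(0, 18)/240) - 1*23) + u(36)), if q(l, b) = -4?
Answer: -124494383/3045 ≈ -40885.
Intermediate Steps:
u(M) = (M**2 + 29*M)/M
-956*(((-159/(-203) + q(0, 18)/240) - 1*23) + u(36)) = -956*(((-159/(-203) - 4/240) - 1*23) + (29 + 36)) = -956*(((-159*(-1/203) - 4*1/240) - 23) + 65) = -956*(((159/203 - 1/60) - 23) + 65) = -956*((9337/12180 - 23) + 65) = -956*(-270803/12180 + 65) = -956*520897/12180 = -124494383/3045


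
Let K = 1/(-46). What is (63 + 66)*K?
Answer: -129/46 ≈ -2.8043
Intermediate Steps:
K = -1/46 ≈ -0.021739
(63 + 66)*K = (63 + 66)*(-1/46) = 129*(-1/46) = -129/46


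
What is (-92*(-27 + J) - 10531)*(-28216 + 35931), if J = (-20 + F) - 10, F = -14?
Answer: -30852285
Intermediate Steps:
J = -44 (J = (-20 - 14) - 10 = -34 - 10 = -44)
(-92*(-27 + J) - 10531)*(-28216 + 35931) = (-92*(-27 - 44) - 10531)*(-28216 + 35931) = (-92*(-71) - 10531)*7715 = (6532 - 10531)*7715 = -3999*7715 = -30852285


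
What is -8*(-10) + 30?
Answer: 110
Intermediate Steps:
-8*(-10) + 30 = 80 + 30 = 110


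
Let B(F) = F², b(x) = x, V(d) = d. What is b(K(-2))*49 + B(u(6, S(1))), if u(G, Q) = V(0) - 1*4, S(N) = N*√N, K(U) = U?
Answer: -82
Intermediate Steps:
S(N) = N^(3/2)
u(G, Q) = -4 (u(G, Q) = 0 - 1*4 = 0 - 4 = -4)
b(K(-2))*49 + B(u(6, S(1))) = -2*49 + (-4)² = -98 + 16 = -82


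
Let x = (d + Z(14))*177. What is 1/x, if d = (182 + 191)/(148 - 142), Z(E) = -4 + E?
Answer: 2/25547 ≈ 7.8287e-5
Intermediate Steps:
d = 373/6 ≈ 62.167
x = 25547/2 (x = (373/6 + (-4 + 14))*177 = (373/6 + 10)*177 = (433/6)*177 = 25547/2 ≈ 12774.)
1/x = 1/(25547/2) = 2/25547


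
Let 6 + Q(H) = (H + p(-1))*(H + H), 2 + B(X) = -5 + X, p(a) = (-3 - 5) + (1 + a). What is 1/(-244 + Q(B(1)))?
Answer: -1/82 ≈ -0.012195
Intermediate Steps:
p(a) = -7 + a (p(a) = -8 + (1 + a) = -7 + a)
B(X) = -7 + X (B(X) = -2 + (-5 + X) = -7 + X)
Q(H) = -6 + 2*H*(-8 + H) (Q(H) = -6 + (H + (-7 - 1))*(H + H) = -6 + (H - 8)*(2*H) = -6 + (-8 + H)*(2*H) = -6 + 2*H*(-8 + H))
1/(-244 + Q(B(1))) = 1/(-244 + (-6 - 16*(-7 + 1) + 2*(-7 + 1)²)) = 1/(-244 + (-6 - 16*(-6) + 2*(-6)²)) = 1/(-244 + (-6 + 96 + 2*36)) = 1/(-244 + (-6 + 96 + 72)) = 1/(-244 + 162) = 1/(-82) = -1/82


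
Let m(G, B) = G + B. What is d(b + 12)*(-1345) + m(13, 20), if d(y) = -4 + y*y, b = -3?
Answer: -103532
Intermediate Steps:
m(G, B) = B + G
d(y) = -4 + y²
d(b + 12)*(-1345) + m(13, 20) = (-4 + (-3 + 12)²)*(-1345) + (20 + 13) = (-4 + 9²)*(-1345) + 33 = (-4 + 81)*(-1345) + 33 = 77*(-1345) + 33 = -103565 + 33 = -103532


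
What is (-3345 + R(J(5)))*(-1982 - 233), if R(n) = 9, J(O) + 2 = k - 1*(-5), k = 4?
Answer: 7389240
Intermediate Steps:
J(O) = 7 (J(O) = -2 + (4 - 1*(-5)) = -2 + (4 + 5) = -2 + 9 = 7)
(-3345 + R(J(5)))*(-1982 - 233) = (-3345 + 9)*(-1982 - 233) = -3336*(-2215) = 7389240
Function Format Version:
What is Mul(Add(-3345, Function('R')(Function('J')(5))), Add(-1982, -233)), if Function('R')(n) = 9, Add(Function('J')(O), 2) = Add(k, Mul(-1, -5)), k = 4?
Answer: 7389240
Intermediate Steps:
Function('J')(O) = 7 (Function('J')(O) = Add(-2, Add(4, Mul(-1, -5))) = Add(-2, Add(4, 5)) = Add(-2, 9) = 7)
Mul(Add(-3345, Function('R')(Function('J')(5))), Add(-1982, -233)) = Mul(Add(-3345, 9), Add(-1982, -233)) = Mul(-3336, -2215) = 7389240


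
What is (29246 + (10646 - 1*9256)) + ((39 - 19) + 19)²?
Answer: 32157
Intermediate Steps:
(29246 + (10646 - 1*9256)) + ((39 - 19) + 19)² = (29246 + (10646 - 9256)) + (20 + 19)² = (29246 + 1390) + 39² = 30636 + 1521 = 32157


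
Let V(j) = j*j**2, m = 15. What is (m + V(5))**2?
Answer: 19600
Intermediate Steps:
V(j) = j**3
(m + V(5))**2 = (15 + 5**3)**2 = (15 + 125)**2 = 140**2 = 19600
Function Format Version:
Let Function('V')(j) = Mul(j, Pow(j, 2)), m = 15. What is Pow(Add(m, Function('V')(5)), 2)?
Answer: 19600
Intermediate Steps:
Function('V')(j) = Pow(j, 3)
Pow(Add(m, Function('V')(5)), 2) = Pow(Add(15, Pow(5, 3)), 2) = Pow(Add(15, 125), 2) = Pow(140, 2) = 19600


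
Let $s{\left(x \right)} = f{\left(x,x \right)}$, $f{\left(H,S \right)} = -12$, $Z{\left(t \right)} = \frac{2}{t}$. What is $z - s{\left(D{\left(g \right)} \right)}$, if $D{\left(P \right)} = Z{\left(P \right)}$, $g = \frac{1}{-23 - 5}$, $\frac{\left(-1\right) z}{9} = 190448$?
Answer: $-1714020$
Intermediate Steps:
$z = -1714032$ ($z = \left(-9\right) 190448 = -1714032$)
$g = - \frac{1}{28}$ ($g = \frac{1}{-28} = - \frac{1}{28} \approx -0.035714$)
$D{\left(P \right)} = \frac{2}{P}$
$s{\left(x \right)} = -12$
$z - s{\left(D{\left(g \right)} \right)} = -1714032 - -12 = -1714032 + 12 = -1714020$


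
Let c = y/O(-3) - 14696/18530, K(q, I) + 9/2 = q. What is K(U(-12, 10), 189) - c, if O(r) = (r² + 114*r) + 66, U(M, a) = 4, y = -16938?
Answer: -104137021/1649170 ≈ -63.145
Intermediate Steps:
K(q, I) = -9/2 + q
O(r) = 66 + r² + 114*r
c = 51656218/824585 (c = -16938/(66 + (-3)² + 114*(-3)) - 14696/18530 = -16938/(66 + 9 - 342) - 14696*1/18530 = -16938/(-267) - 7348/9265 = -16938*(-1/267) - 7348/9265 = 5646/89 - 7348/9265 = 51656218/824585 ≈ 62.645)
K(U(-12, 10), 189) - c = (-9/2 + 4) - 1*51656218/824585 = -½ - 51656218/824585 = -104137021/1649170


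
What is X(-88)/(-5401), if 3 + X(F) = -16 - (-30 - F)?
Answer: 7/491 ≈ 0.014257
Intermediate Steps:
X(F) = 11 + F (X(F) = -3 + (-16 - (-30 - F)) = -3 + (-16 + (30 + F)) = -3 + (14 + F) = 11 + F)
X(-88)/(-5401) = (11 - 88)/(-5401) = -77*(-1/5401) = 7/491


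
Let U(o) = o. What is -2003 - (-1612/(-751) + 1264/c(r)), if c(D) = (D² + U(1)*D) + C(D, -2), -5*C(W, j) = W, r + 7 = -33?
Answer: -147634099/73598 ≈ -2006.0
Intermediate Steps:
r = -40 (r = -7 - 33 = -40)
C(W, j) = -W/5
c(D) = D² + 4*D/5 (c(D) = (D² + 1*D) - D/5 = (D² + D) - D/5 = (D + D²) - D/5 = D² + 4*D/5)
-2003 - (-1612/(-751) + 1264/c(r)) = -2003 - (-1612/(-751) + 1264/(((⅕)*(-40)*(4 + 5*(-40))))) = -2003 - (-1612*(-1/751) + 1264/(((⅕)*(-40)*(4 - 200)))) = -2003 - (1612/751 + 1264/(((⅕)*(-40)*(-196)))) = -2003 - (1612/751 + 1264/1568) = -2003 - (1612/751 + 1264*(1/1568)) = -2003 - (1612/751 + 79/98) = -2003 - 1*217305/73598 = -2003 - 217305/73598 = -147634099/73598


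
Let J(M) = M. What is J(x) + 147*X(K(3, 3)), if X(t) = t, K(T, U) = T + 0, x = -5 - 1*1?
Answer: 435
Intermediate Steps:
x = -6 (x = -5 - 1 = -6)
K(T, U) = T
J(x) + 147*X(K(3, 3)) = -6 + 147*3 = -6 + 441 = 435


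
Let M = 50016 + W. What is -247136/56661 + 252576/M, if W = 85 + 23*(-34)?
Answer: 2122708352/2794463859 ≈ 0.75961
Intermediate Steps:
W = -697 (W = 85 - 782 = -697)
M = 49319 (M = 50016 - 697 = 49319)
-247136/56661 + 252576/M = -247136/56661 + 252576/49319 = 2122708352/2794463859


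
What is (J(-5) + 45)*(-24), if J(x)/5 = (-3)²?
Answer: -2160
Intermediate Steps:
J(x) = 45 (J(x) = 5*(-3)² = 5*9 = 45)
(J(-5) + 45)*(-24) = (45 + 45)*(-24) = 90*(-24) = -2160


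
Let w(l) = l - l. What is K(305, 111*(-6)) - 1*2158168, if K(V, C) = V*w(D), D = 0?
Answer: -2158168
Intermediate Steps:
w(l) = 0
K(V, C) = 0 (K(V, C) = V*0 = 0)
K(305, 111*(-6)) - 1*2158168 = 0 - 1*2158168 = 0 - 2158168 = -2158168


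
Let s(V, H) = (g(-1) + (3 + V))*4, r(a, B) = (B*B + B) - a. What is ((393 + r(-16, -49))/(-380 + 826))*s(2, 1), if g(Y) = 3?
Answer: 44176/223 ≈ 198.10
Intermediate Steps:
r(a, B) = B + B² - a (r(a, B) = (B² + B) - a = (B + B²) - a = B + B² - a)
s(V, H) = 24 + 4*V (s(V, H) = (3 + (3 + V))*4 = (6 + V)*4 = 24 + 4*V)
((393 + r(-16, -49))/(-380 + 826))*s(2, 1) = ((393 + (-49 + (-49)² - 1*(-16)))/(-380 + 826))*(24 + 4*2) = ((393 + (-49 + 2401 + 16))/446)*(24 + 8) = ((393 + 2368)*(1/446))*32 = (2761*(1/446))*32 = (2761/446)*32 = 44176/223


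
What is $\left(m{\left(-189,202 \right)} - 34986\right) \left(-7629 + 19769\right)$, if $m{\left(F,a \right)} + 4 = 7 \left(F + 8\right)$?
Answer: $-440159980$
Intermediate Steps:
$m{\left(F,a \right)} = 52 + 7 F$ ($m{\left(F,a \right)} = -4 + 7 \left(F + 8\right) = -4 + 7 \left(8 + F\right) = -4 + \left(56 + 7 F\right) = 52 + 7 F$)
$\left(m{\left(-189,202 \right)} - 34986\right) \left(-7629 + 19769\right) = \left(\left(52 + 7 \left(-189\right)\right) - 34986\right) \left(-7629 + 19769\right) = \left(\left(52 - 1323\right) - 34986\right) 12140 = \left(-1271 - 34986\right) 12140 = \left(-36257\right) 12140 = -440159980$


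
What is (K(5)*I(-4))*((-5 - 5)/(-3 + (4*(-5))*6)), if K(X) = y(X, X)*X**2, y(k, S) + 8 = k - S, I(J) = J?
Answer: 8000/123 ≈ 65.041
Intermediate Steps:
y(k, S) = -8 + k - S (y(k, S) = -8 + (k - S) = -8 + k - S)
K(X) = -8*X**2 (K(X) = (-8 + X - X)*X**2 = -8*X**2)
(K(5)*I(-4))*((-5 - 5)/(-3 + (4*(-5))*6)) = (-8*5**2*(-4))*((-5 - 5)/(-3 + (4*(-5))*6)) = (-8*25*(-4))*(-10/(-3 - 20*6)) = (-200*(-4))*(-10/(-3 - 120)) = 800*(-10/(-123)) = 800*(-10*(-1/123)) = 800*(10/123) = 8000/123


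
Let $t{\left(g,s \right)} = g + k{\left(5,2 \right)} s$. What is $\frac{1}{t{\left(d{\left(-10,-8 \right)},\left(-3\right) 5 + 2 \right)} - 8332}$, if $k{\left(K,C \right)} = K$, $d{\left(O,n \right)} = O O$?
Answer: $- \frac{1}{8297} \approx -0.00012053$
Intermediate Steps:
$d{\left(O,n \right)} = O^{2}$
$t{\left(g,s \right)} = g + 5 s$
$\frac{1}{t{\left(d{\left(-10,-8 \right)},\left(-3\right) 5 + 2 \right)} - 8332} = \frac{1}{\left(\left(-10\right)^{2} + 5 \left(\left(-3\right) 5 + 2\right)\right) - 8332} = \frac{1}{\left(100 + 5 \left(-15 + 2\right)\right) - 8332} = \frac{1}{\left(100 + 5 \left(-13\right)\right) - 8332} = \frac{1}{\left(100 - 65\right) - 8332} = \frac{1}{35 - 8332} = \frac{1}{-8297} = - \frac{1}{8297}$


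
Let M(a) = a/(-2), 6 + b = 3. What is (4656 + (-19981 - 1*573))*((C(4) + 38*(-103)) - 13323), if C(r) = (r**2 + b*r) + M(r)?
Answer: 274002030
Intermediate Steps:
b = -3 (b = -6 + 3 = -3)
M(a) = -a/2 (M(a) = a*(-1/2) = -a/2)
C(r) = r**2 - 7*r/2 (C(r) = (r**2 - 3*r) - r/2 = r**2 - 7*r/2)
(4656 + (-19981 - 1*573))*((C(4) + 38*(-103)) - 13323) = (4656 + (-19981 - 1*573))*(((1/2)*4*(-7 + 2*4) + 38*(-103)) - 13323) = (4656 + (-19981 - 573))*(((1/2)*4*(-7 + 8) - 3914) - 13323) = (4656 - 20554)*(((1/2)*4*1 - 3914) - 13323) = -15898*((2 - 3914) - 13323) = -15898*(-3912 - 13323) = -15898*(-17235) = 274002030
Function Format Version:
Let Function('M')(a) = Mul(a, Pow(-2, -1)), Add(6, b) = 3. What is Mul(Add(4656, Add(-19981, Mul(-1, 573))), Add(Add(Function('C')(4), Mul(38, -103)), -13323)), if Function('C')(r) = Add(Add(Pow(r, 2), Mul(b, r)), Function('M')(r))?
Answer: 274002030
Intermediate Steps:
b = -3 (b = Add(-6, 3) = -3)
Function('M')(a) = Mul(Rational(-1, 2), a) (Function('M')(a) = Mul(a, Rational(-1, 2)) = Mul(Rational(-1, 2), a))
Function('C')(r) = Add(Pow(r, 2), Mul(Rational(-7, 2), r)) (Function('C')(r) = Add(Add(Pow(r, 2), Mul(-3, r)), Mul(Rational(-1, 2), r)) = Add(Pow(r, 2), Mul(Rational(-7, 2), r)))
Mul(Add(4656, Add(-19981, Mul(-1, 573))), Add(Add(Function('C')(4), Mul(38, -103)), -13323)) = Mul(Add(4656, Add(-19981, Mul(-1, 573))), Add(Add(Mul(Rational(1, 2), 4, Add(-7, Mul(2, 4))), Mul(38, -103)), -13323)) = Mul(Add(4656, Add(-19981, -573)), Add(Add(Mul(Rational(1, 2), 4, Add(-7, 8)), -3914), -13323)) = Mul(Add(4656, -20554), Add(Add(Mul(Rational(1, 2), 4, 1), -3914), -13323)) = Mul(-15898, Add(Add(2, -3914), -13323)) = Mul(-15898, Add(-3912, -13323)) = Mul(-15898, -17235) = 274002030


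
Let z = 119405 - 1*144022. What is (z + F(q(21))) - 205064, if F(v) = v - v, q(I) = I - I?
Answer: -229681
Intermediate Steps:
z = -24617 (z = 119405 - 144022 = -24617)
q(I) = 0
F(v) = 0
(z + F(q(21))) - 205064 = (-24617 + 0) - 205064 = -24617 - 205064 = -229681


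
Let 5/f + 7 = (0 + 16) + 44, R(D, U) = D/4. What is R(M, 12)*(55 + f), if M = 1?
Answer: 730/53 ≈ 13.774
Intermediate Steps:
R(D, U) = D/4 (R(D, U) = D*(¼) = D/4)
f = 5/53 (f = 5/(-7 + ((0 + 16) + 44)) = 5/(-7 + (16 + 44)) = 5/(-7 + 60) = 5/53 ≈ 0.094340)
R(M, 12)*(55 + f) = ((¼)*1)*(55 + 5/53) = (¼)*(2920/53) = 730/53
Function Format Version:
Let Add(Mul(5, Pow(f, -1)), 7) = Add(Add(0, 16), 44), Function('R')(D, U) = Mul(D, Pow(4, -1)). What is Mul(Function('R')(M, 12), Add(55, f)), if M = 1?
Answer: Rational(730, 53) ≈ 13.774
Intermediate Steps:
Function('R')(D, U) = Mul(Rational(1, 4), D) (Function('R')(D, U) = Mul(D, Rational(1, 4)) = Mul(Rational(1, 4), D))
f = Rational(5, 53) (f = Mul(5, Pow(Add(-7, Add(Add(0, 16), 44)), -1)) = Mul(5, Pow(Add(-7, Add(16, 44)), -1)) = Mul(5, Pow(Add(-7, 60), -1)) = Mul(5, Pow(53, -1)) = Mul(5, Rational(1, 53)) = Rational(5, 53) ≈ 0.094340)
Mul(Function('R')(M, 12), Add(55, f)) = Mul(Mul(Rational(1, 4), 1), Add(55, Rational(5, 53))) = Mul(Rational(1, 4), Rational(2920, 53)) = Rational(730, 53)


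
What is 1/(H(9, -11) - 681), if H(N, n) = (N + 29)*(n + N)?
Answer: -1/757 ≈ -0.0013210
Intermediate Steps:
H(N, n) = (29 + N)*(N + n)
1/(H(9, -11) - 681) = 1/((9² + 29*9 + 29*(-11) + 9*(-11)) - 681) = 1/((81 + 261 - 319 - 99) - 681) = 1/(-76 - 681) = 1/(-757) = -1/757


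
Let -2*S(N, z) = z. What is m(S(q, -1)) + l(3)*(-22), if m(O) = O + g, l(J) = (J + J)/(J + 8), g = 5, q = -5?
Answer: -13/2 ≈ -6.5000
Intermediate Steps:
l(J) = 2*J/(8 + J) (l(J) = (2*J)/(8 + J) = 2*J/(8 + J))
S(N, z) = -z/2
m(O) = 5 + O (m(O) = O + 5 = 5 + O)
m(S(q, -1)) + l(3)*(-22) = (5 - ½*(-1)) + (2*3/(8 + 3))*(-22) = (5 + ½) + (2*3/11)*(-22) = 11/2 + (2*3*(1/11))*(-22) = 11/2 + (6/11)*(-22) = 11/2 - 12 = -13/2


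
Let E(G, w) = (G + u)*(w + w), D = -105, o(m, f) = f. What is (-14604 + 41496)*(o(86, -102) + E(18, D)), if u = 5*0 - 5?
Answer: -76158144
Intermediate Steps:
u = -5 (u = 0 - 5 = -5)
E(G, w) = 2*w*(-5 + G) (E(G, w) = (G - 5)*(w + w) = (-5 + G)*(2*w) = 2*w*(-5 + G))
(-14604 + 41496)*(o(86, -102) + E(18, D)) = (-14604 + 41496)*(-102 + 2*(-105)*(-5 + 18)) = 26892*(-102 + 2*(-105)*13) = 26892*(-102 - 2730) = 26892*(-2832) = -76158144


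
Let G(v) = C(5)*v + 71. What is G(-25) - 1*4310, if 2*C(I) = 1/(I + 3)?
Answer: -67849/16 ≈ -4240.6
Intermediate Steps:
C(I) = 1/(2*(3 + I)) (C(I) = 1/(2*(I + 3)) = 1/(2*(3 + I)))
G(v) = 71 + v/16 (G(v) = (1/(2*(3 + 5)))*v + 71 = ((½)/8)*v + 71 = ((½)*(⅛))*v + 71 = v/16 + 71 = 71 + v/16)
G(-25) - 1*4310 = (71 + (1/16)*(-25)) - 1*4310 = (71 - 25/16) - 4310 = 1111/16 - 4310 = -67849/16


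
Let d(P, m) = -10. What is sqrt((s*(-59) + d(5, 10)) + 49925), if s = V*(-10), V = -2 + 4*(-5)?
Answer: sqrt(36935) ≈ 192.18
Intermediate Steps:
V = -22 (V = -2 - 20 = -22)
s = 220 (s = -22*(-10) = 220)
sqrt((s*(-59) + d(5, 10)) + 49925) = sqrt((220*(-59) - 10) + 49925) = sqrt((-12980 - 10) + 49925) = sqrt(-12990 + 49925) = sqrt(36935)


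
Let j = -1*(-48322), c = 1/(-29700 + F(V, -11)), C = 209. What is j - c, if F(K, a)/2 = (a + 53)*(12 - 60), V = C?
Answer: 1629997705/33732 ≈ 48322.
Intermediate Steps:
V = 209
F(K, a) = -5088 - 96*a (F(K, a) = 2*((a + 53)*(12 - 60)) = 2*((53 + a)*(-48)) = 2*(-2544 - 48*a) = -5088 - 96*a)
c = -1/33732 (c = 1/(-29700 + (-5088 - 96*(-11))) = 1/(-29700 + (-5088 + 1056)) = 1/(-29700 - 4032) = 1/(-33732) = -1/33732 ≈ -2.9645e-5)
j = 48322
j - c = 48322 - 1*(-1/33732) = 48322 + 1/33732 = 1629997705/33732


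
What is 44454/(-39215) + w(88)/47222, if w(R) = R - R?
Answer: -1434/1265 ≈ -1.1336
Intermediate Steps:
w(R) = 0
44454/(-39215) + w(88)/47222 = 44454/(-39215) + 0/47222 = 44454*(-1/39215) + 0*(1/47222) = -1434/1265 + 0 = -1434/1265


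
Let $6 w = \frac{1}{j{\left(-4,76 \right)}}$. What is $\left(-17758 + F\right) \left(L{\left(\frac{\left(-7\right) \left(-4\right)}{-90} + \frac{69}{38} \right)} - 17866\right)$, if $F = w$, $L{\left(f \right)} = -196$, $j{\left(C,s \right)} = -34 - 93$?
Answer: $\frac{122203852507}{381} \approx 3.2074 \cdot 10^{8}$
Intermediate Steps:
$j{\left(C,s \right)} = -127$ ($j{\left(C,s \right)} = -34 - 93 = -127$)
$w = - \frac{1}{762}$ ($w = \frac{1}{6 \left(-127\right)} = \frac{1}{6} \left(- \frac{1}{127}\right) = - \frac{1}{762} \approx -0.0013123$)
$F = - \frac{1}{762} \approx -0.0013123$
$\left(-17758 + F\right) \left(L{\left(\frac{\left(-7\right) \left(-4\right)}{-90} + \frac{69}{38} \right)} - 17866\right) = \left(-17758 - \frac{1}{762}\right) \left(-196 - 17866\right) = \left(- \frac{13531597}{762}\right) \left(-18062\right) = \frac{122203852507}{381}$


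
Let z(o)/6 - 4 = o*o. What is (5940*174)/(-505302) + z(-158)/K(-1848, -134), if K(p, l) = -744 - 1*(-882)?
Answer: 2098768076/1936991 ≈ 1083.5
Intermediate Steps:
K(p, l) = 138 (K(p, l) = -744 + 882 = 138)
z(o) = 24 + 6*o**2 (z(o) = 24 + 6*(o*o) = 24 + 6*o**2)
(5940*174)/(-505302) + z(-158)/K(-1848, -134) = (5940*174)/(-505302) + (24 + 6*(-158)**2)/138 = 1033560*(-1/505302) + (24 + 6*24964)*(1/138) = -172260/84217 + (24 + 149784)*(1/138) = -172260/84217 + 149808*(1/138) = -172260/84217 + 24968/23 = 2098768076/1936991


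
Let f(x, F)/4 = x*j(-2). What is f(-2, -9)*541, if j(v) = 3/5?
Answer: -12984/5 ≈ -2596.8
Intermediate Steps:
j(v) = ⅗ (j(v) = 3*(⅕) = ⅗)
f(x, F) = 12*x/5 (f(x, F) = 4*(x*(⅗)) = 4*(3*x/5) = 12*x/5)
f(-2, -9)*541 = ((12/5)*(-2))*541 = -24/5*541 = -12984/5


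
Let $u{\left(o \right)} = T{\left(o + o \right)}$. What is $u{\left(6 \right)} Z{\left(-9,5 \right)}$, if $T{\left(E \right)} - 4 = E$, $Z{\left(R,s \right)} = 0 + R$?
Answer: $-144$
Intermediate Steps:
$Z{\left(R,s \right)} = R$
$T{\left(E \right)} = 4 + E$
$u{\left(o \right)} = 4 + 2 o$ ($u{\left(o \right)} = 4 + \left(o + o\right) = 4 + 2 o$)
$u{\left(6 \right)} Z{\left(-9,5 \right)} = \left(4 + 2 \cdot 6\right) \left(-9\right) = \left(4 + 12\right) \left(-9\right) = 16 \left(-9\right) = -144$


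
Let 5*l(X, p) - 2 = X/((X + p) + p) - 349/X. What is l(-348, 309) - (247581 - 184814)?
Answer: -1638209753/26100 ≈ -62767.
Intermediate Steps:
l(X, p) = ⅖ - 349/(5*X) + X/(5*(X + 2*p)) (l(X, p) = ⅖ + (X/((X + p) + p) - 349/X)/5 = ⅖ + (X/(X + 2*p) - 349/X)/5 = ⅖ + (-349/X + X/(X + 2*p))/5 = ⅖ + (-349/(5*X) + X/(5*(X + 2*p))) = ⅖ - 349/(5*X) + X/(5*(X + 2*p)))
l(-348, 309) - (247581 - 184814) = (⅕)*(-698*309 - 349*(-348) + 3*(-348)² + 4*(-348)*309)/(-348*(-348 + 2*309)) - (247581 - 184814) = (⅕)*(-1/348)*(-215682 + 121452 + 3*121104 - 430128)/(-348 + 618) - 1*62767 = (⅕)*(-1/348)*(-215682 + 121452 + 363312 - 430128)/270 - 62767 = (⅕)*(-1/348)*(1/270)*(-161046) - 62767 = 8947/26100 - 62767 = -1638209753/26100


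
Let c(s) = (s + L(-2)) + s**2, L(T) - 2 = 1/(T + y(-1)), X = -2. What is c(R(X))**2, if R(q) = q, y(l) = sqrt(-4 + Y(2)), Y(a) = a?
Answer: (17*I + 56*sqrt(2))/(2*(I + 2*sqrt(2))) ≈ 13.389 - 1.7285*I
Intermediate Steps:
y(l) = I*sqrt(2) (y(l) = sqrt(-4 + 2) = sqrt(-2) = I*sqrt(2))
L(T) = 2 + 1/(T + I*sqrt(2))
c(s) = s + s**2 + (-3 + 2*I*sqrt(2))/(-2 + I*sqrt(2)) (c(s) = (s + (1 + 2*(-2) + 2*I*sqrt(2))/(-2 + I*sqrt(2))) + s**2 = (s + (1 - 4 + 2*I*sqrt(2))/(-2 + I*sqrt(2))) + s**2 = (s + (-3 + 2*I*sqrt(2))/(-2 + I*sqrt(2))) + s**2 = s + s**2 + (-3 + 2*I*sqrt(2))/(-2 + I*sqrt(2)))
c(R(X))**2 = (5/3 - 2 + (-2)**2 - I*sqrt(2)/6)**2 = (5/3 - 2 + 4 - I*sqrt(2)/6)**2 = (11/3 - I*sqrt(2)/6)**2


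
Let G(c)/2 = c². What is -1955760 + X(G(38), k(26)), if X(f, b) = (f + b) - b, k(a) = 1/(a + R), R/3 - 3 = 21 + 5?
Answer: -1952872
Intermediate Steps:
R = 87 (R = 9 + 3*(21 + 5) = 9 + 3*26 = 9 + 78 = 87)
G(c) = 2*c²
k(a) = 1/(87 + a) (k(a) = 1/(a + 87) = 1/(87 + a))
X(f, b) = f (X(f, b) = (b + f) - b = f)
-1955760 + X(G(38), k(26)) = -1955760 + 2*38² = -1955760 + 2*1444 = -1955760 + 2888 = -1952872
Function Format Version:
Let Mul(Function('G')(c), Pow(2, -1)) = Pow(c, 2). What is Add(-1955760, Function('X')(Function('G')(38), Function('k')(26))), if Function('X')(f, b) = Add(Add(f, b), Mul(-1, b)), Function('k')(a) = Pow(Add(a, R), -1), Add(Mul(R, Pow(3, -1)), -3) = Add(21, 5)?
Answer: -1952872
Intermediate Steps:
R = 87 (R = Add(9, Mul(3, Add(21, 5))) = Add(9, Mul(3, 26)) = Add(9, 78) = 87)
Function('G')(c) = Mul(2, Pow(c, 2))
Function('k')(a) = Pow(Add(87, a), -1) (Function('k')(a) = Pow(Add(a, 87), -1) = Pow(Add(87, a), -1))
Function('X')(f, b) = f (Function('X')(f, b) = Add(Add(b, f), Mul(-1, b)) = f)
Add(-1955760, Function('X')(Function('G')(38), Function('k')(26))) = Add(-1955760, Mul(2, Pow(38, 2))) = Add(-1955760, Mul(2, 1444)) = Add(-1955760, 2888) = -1952872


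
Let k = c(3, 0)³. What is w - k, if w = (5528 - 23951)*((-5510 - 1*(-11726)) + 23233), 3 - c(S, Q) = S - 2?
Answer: -542538935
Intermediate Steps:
c(S, Q) = 5 - S (c(S, Q) = 3 - (S - 2) = 3 - (-2 + S) = 3 + (2 - S) = 5 - S)
k = 8 (k = (5 - 1*3)³ = (5 - 3)³ = 2³ = 8)
w = -542538927 (w = -18423*((-5510 + 11726) + 23233) = -18423*(6216 + 23233) = -18423*29449 = -542538927)
w - k = -542538927 - 1*8 = -542538927 - 8 = -542538935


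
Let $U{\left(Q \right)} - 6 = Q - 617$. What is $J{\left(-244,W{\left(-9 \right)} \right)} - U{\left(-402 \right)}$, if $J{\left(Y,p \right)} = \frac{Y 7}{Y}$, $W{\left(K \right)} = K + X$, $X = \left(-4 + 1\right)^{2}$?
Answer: $1020$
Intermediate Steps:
$X = 9$ ($X = \left(-3\right)^{2} = 9$)
$W{\left(K \right)} = 9 + K$ ($W{\left(K \right)} = K + 9 = 9 + K$)
$U{\left(Q \right)} = -611 + Q$ ($U{\left(Q \right)} = 6 + \left(Q - 617\right) = 6 + \left(-617 + Q\right) = -611 + Q$)
$J{\left(Y,p \right)} = 7$ ($J{\left(Y,p \right)} = \frac{7 Y}{Y} = 7$)
$J{\left(-244,W{\left(-9 \right)} \right)} - U{\left(-402 \right)} = 7 - \left(-611 - 402\right) = 7 - -1013 = 7 + 1013 = 1020$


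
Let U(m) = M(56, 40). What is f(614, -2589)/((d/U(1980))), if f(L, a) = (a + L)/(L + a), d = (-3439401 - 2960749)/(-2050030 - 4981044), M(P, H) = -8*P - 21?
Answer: -1648786853/3200075 ≈ -515.23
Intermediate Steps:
M(P, H) = -21 - 8*P
U(m) = -469 (U(m) = -21 - 8*56 = -21 - 448 = -469)
d = 3200075/3515537 (d = -6400150/(-7031074) = -6400150*(-1/7031074) = 3200075/3515537 ≈ 0.91027)
f(L, a) = 1 (f(L, a) = (L + a)/(L + a) = 1)
f(614, -2589)/((d/U(1980))) = 1/((3200075/3515537)/(-469)) = 1/((3200075/3515537)*(-1/469)) = 1/(-3200075/1648786853) = 1*(-1648786853/3200075) = -1648786853/3200075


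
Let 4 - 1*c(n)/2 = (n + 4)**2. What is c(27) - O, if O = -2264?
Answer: 350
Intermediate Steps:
c(n) = 8 - 2*(4 + n)**2 (c(n) = 8 - 2*(n + 4)**2 = 8 - 2*(4 + n)**2)
c(27) - O = (8 - 2*(4 + 27)**2) - 1*(-2264) = (8 - 2*31**2) + 2264 = (8 - 2*961) + 2264 = (8 - 1922) + 2264 = -1914 + 2264 = 350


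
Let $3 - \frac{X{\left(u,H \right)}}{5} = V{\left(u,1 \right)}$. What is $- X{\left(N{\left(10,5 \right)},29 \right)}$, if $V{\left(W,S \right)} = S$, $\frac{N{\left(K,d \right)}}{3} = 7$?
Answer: $-10$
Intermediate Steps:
$N{\left(K,d \right)} = 21$ ($N{\left(K,d \right)} = 3 \cdot 7 = 21$)
$X{\left(u,H \right)} = 10$ ($X{\left(u,H \right)} = 15 - 5 = 10$)
$- X{\left(N{\left(10,5 \right)},29 \right)} = \left(-1\right) 10 = -10$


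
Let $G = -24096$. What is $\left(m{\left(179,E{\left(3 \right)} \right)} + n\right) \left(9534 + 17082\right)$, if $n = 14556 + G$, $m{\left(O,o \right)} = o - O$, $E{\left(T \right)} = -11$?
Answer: $-258973680$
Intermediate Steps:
$n = -9540$ ($n = 14556 - 24096 = -9540$)
$\left(m{\left(179,E{\left(3 \right)} \right)} + n\right) \left(9534 + 17082\right) = \left(\left(-11 - 179\right) - 9540\right) \left(9534 + 17082\right) = \left(\left(-11 - 179\right) - 9540\right) 26616 = \left(-190 - 9540\right) 26616 = \left(-9730\right) 26616 = -258973680$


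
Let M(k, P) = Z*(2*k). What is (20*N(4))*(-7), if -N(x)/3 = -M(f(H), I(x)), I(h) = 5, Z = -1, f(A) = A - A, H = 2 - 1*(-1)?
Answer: 0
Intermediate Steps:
H = 3 (H = 2 + 1 = 3)
f(A) = 0
M(k, P) = -2*k
N(x) = 0 (N(x) = -(-3)*(-2*0) = -(-3)*0 = -3*0 = 0)
(20*N(4))*(-7) = (20*0)*(-7) = 0*(-7) = 0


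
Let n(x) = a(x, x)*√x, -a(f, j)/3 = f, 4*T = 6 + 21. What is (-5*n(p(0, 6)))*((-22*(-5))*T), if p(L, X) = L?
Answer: 0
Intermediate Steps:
T = 27/4 (T = (6 + 21)/4 = (¼)*27 = 27/4 ≈ 6.7500)
a(f, j) = -3*f
n(x) = -3*x^(3/2) (n(x) = (-3*x)*√x = -3*x^(3/2))
(-5*n(p(0, 6)))*((-22*(-5))*T) = (-(-15)*0^(3/2))*(-22*(-5)*(27/4)) = (-(-15)*0)*(110*(27/4)) = -5*0*(1485/2) = 0*(1485/2) = 0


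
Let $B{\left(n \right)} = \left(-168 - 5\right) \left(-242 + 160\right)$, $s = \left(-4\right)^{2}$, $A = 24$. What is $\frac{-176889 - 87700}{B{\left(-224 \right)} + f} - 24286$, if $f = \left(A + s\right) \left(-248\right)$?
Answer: $- \frac{103868665}{4266} \approx -24348.0$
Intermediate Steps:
$s = 16$
$f = -9920$ ($f = \left(24 + 16\right) \left(-248\right) = 40 \left(-248\right) = -9920$)
$B{\left(n \right)} = 14186$ ($B{\left(n \right)} = \left(-173\right) \left(-82\right) = 14186$)
$\frac{-176889 - 87700}{B{\left(-224 \right)} + f} - 24286 = \frac{-176889 - 87700}{14186 - 9920} - 24286 = - \frac{264589}{4266} - 24286 = - \frac{103868665}{4266}$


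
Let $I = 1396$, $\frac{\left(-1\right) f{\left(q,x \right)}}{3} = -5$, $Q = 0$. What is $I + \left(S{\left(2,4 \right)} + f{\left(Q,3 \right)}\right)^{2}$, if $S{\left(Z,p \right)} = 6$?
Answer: $1837$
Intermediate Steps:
$f{\left(q,x \right)} = 15$ ($f{\left(q,x \right)} = \left(-3\right) \left(-5\right) = 15$)
$I + \left(S{\left(2,4 \right)} + f{\left(Q,3 \right)}\right)^{2} = 1396 + \left(6 + 15\right)^{2} = 1396 + 21^{2} = 1396 + 441 = 1837$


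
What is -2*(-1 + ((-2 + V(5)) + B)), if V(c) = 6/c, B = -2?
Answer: 38/5 ≈ 7.6000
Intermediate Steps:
-2*(-1 + ((-2 + V(5)) + B)) = -2*(-1 + ((-2 + 6/5) - 2)) = -2*(-1 + (-⅘ - 2)) = -2*(-1 - 14/5) = -2*(-19/5) = 38/5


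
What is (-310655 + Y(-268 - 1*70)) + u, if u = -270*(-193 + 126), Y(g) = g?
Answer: -292903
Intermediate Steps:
u = 18090 (u = -270*(-67) = 18090)
(-310655 + Y(-268 - 1*70)) + u = (-310655 + (-268 - 1*70)) + 18090 = (-310655 + (-268 - 70)) + 18090 = (-310655 - 338) + 18090 = -310993 + 18090 = -292903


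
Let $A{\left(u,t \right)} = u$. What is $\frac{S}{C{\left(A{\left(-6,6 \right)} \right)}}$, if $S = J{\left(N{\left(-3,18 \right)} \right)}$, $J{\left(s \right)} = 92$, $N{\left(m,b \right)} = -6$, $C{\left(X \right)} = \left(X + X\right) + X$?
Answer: $- \frac{46}{9} \approx -5.1111$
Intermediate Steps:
$C{\left(X \right)} = 3 X$ ($C{\left(X \right)} = 2 X + X = 3 X$)
$S = 92$
$\frac{S}{C{\left(A{\left(-6,6 \right)} \right)}} = \frac{92}{3 \left(-6\right)} = \frac{92}{-18} = 92 \left(- \frac{1}{18}\right) = - \frac{46}{9}$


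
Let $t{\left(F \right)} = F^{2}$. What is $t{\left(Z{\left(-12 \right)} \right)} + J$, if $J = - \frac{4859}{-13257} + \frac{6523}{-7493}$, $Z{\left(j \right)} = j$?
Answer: $\frac{14254130020}{99334701} \approx 143.5$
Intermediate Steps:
$J = - \frac{50066924}{99334701}$ ($J = \left(-4859\right) \left(- \frac{1}{13257}\right) + 6523 \left(- \frac{1}{7493}\right) = \frac{4859}{13257} - \frac{6523}{7493} = - \frac{50066924}{99334701} \approx -0.50402$)
$t{\left(Z{\left(-12 \right)} \right)} + J = \left(-12\right)^{2} - \frac{50066924}{99334701} = 144 - \frac{50066924}{99334701} = \frac{14254130020}{99334701}$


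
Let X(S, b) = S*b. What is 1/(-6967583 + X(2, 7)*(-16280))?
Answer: -1/7195503 ≈ -1.3898e-7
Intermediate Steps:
1/(-6967583 + X(2, 7)*(-16280)) = 1/(-6967583 + (2*7)*(-16280)) = 1/(-6967583 + 14*(-16280)) = 1/(-6967583 - 227920) = 1/(-7195503) = -1/7195503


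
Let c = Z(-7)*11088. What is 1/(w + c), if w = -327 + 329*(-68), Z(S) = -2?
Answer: -1/44875 ≈ -2.2284e-5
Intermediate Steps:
c = -22176 (c = -2*11088 = -22176)
w = -22699 (w = -327 - 22372 = -22699)
1/(w + c) = 1/(-22699 - 22176) = 1/(-44875) = -1/44875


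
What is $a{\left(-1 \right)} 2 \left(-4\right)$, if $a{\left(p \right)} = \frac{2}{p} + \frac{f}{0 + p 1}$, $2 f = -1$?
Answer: $12$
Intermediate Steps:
$f = - \frac{1}{2}$ ($f = \frac{1}{2} \left(-1\right) = - \frac{1}{2} \approx -0.5$)
$a{\left(p \right)} = \frac{3}{2 p}$ ($a{\left(p \right)} = \frac{2}{p} - \frac{1}{2 \left(0 + p 1\right)} = \frac{2}{p} - \frac{1}{2 \left(0 + p\right)} = \frac{2}{p} - \frac{1}{2 p} = \frac{3}{2 p}$)
$a{\left(-1 \right)} 2 \left(-4\right) = \frac{3}{2 \left(-1\right)} 2 \left(-4\right) = \frac{3}{2} \left(-1\right) 2 \left(-4\right) = \left(- \frac{3}{2}\right) 2 \left(-4\right) = \left(-3\right) \left(-4\right) = 12$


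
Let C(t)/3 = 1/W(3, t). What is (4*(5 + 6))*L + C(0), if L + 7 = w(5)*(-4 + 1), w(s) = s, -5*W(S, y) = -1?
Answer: -953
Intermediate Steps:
W(S, y) = 1/5 (W(S, y) = -1/5*(-1) = 1/5)
C(t) = 15 (C(t) = 3/(1/5) = 3*5 = 15)
L = -22 (L = -7 + 5*(-4 + 1) = -7 + 5*(-3) = -7 - 15 = -22)
(4*(5 + 6))*L + C(0) = (4*(5 + 6))*(-22) + 15 = (4*11)*(-22) + 15 = 44*(-22) + 15 = -968 + 15 = -953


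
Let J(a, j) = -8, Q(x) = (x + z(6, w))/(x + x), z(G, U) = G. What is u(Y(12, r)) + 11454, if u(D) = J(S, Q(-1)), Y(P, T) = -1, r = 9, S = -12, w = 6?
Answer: 11446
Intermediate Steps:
Q(x) = (6 + x)/(2*x) (Q(x) = (x + 6)/(x + x) = (6 + x)/((2*x)) = (6 + x)*(1/(2*x)) = (6 + x)/(2*x))
u(D) = -8
u(Y(12, r)) + 11454 = -8 + 11454 = 11446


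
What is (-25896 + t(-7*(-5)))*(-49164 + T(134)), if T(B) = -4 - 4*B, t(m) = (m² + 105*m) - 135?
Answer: 1050295224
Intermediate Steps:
t(m) = -135 + m² + 105*m
(-25896 + t(-7*(-5)))*(-49164 + T(134)) = (-25896 + (-135 + (-7*(-5))² + 105*(-7*(-5))))*(-49164 + (-4 - 4*134)) = (-25896 + (-135 + 35² + 105*35))*(-49164 + (-4 - 536)) = (-25896 + (-135 + 1225 + 3675))*(-49164 - 540) = (-25896 + 4765)*(-49704) = -21131*(-49704) = 1050295224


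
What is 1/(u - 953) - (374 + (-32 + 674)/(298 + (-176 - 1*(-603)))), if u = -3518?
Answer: -1215182757/3241475 ≈ -374.89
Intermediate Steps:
1/(u - 953) - (374 + (-32 + 674)/(298 + (-176 - 1*(-603)))) = 1/(-3518 - 953) - (374 + (-32 + 674)/(298 + (-176 - 1*(-603)))) = 1/(-4471) - (374 + 642/(298 + (-176 + 603))) = -1/4471 - (374 + 642/(298 + 427)) = -1/4471 - (374 + 642/725) = -1/4471 - 1*271792/725 = -1/4471 - 271792/725 = -1215182757/3241475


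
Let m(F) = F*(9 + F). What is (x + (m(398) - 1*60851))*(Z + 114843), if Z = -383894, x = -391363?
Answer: 78086133628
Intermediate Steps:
(x + (m(398) - 1*60851))*(Z + 114843) = (-391363 + (398*(9 + 398) - 1*60851))*(-383894 + 114843) = (-391363 + (398*407 - 60851))*(-269051) = (-391363 + (161986 - 60851))*(-269051) = (-391363 + 101135)*(-269051) = -290228*(-269051) = 78086133628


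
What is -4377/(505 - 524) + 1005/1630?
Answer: 1430721/6194 ≈ 230.98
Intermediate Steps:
-4377/(505 - 524) + 1005/1630 = -4377/(-19) + 1005*(1/1630) = -4377*(-1/19) + 201/326 = 4377/19 + 201/326 = 1430721/6194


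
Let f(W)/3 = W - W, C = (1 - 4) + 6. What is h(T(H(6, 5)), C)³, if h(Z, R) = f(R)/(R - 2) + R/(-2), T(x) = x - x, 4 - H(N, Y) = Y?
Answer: -27/8 ≈ -3.3750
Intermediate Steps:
H(N, Y) = 4 - Y
C = 3 (C = -3 + 6 = 3)
f(W) = 0 (f(W) = 3*(W - W) = 3*0 = 0)
T(x) = 0
h(Z, R) = -R/2 (h(Z, R) = 0/(R - 2) + R/(-2) = 0/(-2 + R) + R*(-½) = 0 - R/2 = -R/2)
h(T(H(6, 5)), C)³ = (-½*3)³ = (-3/2)³ = -27/8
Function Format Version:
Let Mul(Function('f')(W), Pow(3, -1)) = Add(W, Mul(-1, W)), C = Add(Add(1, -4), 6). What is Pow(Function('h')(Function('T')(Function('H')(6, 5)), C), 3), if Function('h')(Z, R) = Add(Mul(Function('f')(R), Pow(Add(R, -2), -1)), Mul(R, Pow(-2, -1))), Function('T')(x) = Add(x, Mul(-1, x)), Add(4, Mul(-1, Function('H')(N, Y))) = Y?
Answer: Rational(-27, 8) ≈ -3.3750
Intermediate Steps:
Function('H')(N, Y) = Add(4, Mul(-1, Y))
C = 3 (C = Add(-3, 6) = 3)
Function('f')(W) = 0 (Function('f')(W) = Mul(3, Add(W, Mul(-1, W))) = Mul(3, 0) = 0)
Function('T')(x) = 0
Function('h')(Z, R) = Mul(Rational(-1, 2), R) (Function('h')(Z, R) = Add(Mul(0, Pow(Add(R, -2), -1)), Mul(R, Pow(-2, -1))) = Add(Mul(0, Pow(Add(-2, R), -1)), Mul(R, Rational(-1, 2))) = Add(0, Mul(Rational(-1, 2), R)) = Mul(Rational(-1, 2), R))
Pow(Function('h')(Function('T')(Function('H')(6, 5)), C), 3) = Pow(Mul(Rational(-1, 2), 3), 3) = Pow(Rational(-3, 2), 3) = Rational(-27, 8)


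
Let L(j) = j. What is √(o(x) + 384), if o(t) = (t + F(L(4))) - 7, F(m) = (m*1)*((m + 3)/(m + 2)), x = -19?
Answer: 8*√51/3 ≈ 19.044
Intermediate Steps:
F(m) = m*(3 + m)/(2 + m) (F(m) = m*((3 + m)/(2 + m)) = m*(3 + m)/(2 + m))
o(t) = -7/3 + t (o(t) = (t + 4*(3 + 4)/(2 + 4)) - 7 = (t + 4*7/6) - 7 = (t + 4*(⅙)*7) - 7 = (t + 14/3) - 7 = (14/3 + t) - 7 = -7/3 + t)
√(o(x) + 384) = √((-7/3 - 19) + 384) = √(-64/3 + 384) = √(1088/3) = 8*√51/3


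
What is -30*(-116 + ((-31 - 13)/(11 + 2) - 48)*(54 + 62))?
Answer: 2369880/13 ≈ 1.8230e+5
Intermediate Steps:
-30*(-116 + ((-31 - 13)/(11 + 2) - 48)*(54 + 62)) = -30*(-116 + (-44/13 - 48)*116) = -30*(-116 - 668/13*116) = -30*(-116 - 77488/13) = -30*(-78996/13) = 2369880/13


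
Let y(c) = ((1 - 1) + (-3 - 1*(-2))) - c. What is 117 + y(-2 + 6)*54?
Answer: -153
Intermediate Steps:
y(c) = -1 - c (y(c) = (0 + (-3 + 2)) - c = (0 - 1) - c = -1 - c)
117 + y(-2 + 6)*54 = 117 + (-1 - (-2 + 6))*54 = 117 + (-1 - 1*4)*54 = 117 + (-1 - 4)*54 = 117 - 5*54 = 117 - 270 = -153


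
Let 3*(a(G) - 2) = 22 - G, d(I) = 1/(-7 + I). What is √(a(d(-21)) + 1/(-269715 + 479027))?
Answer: √11284893229722/1098888 ≈ 3.0570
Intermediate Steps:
a(G) = 28/3 - G/3 (a(G) = 2 + (22 - G)/3 = 2 + (22/3 - G/3) = 28/3 - G/3)
√(a(d(-21)) + 1/(-269715 + 479027)) = √((28/3 - 1/(3*(-7 - 21))) + 1/(-269715 + 479027)) = √((28/3 - ⅓/(-28)) + 1/209312) = √((28/3 - ⅓*(-1/28)) + 1/209312) = √((28/3 + 1/84) + 1/209312) = √(785/84 + 1/209312) = √(41077501/4395552) = √11284893229722/1098888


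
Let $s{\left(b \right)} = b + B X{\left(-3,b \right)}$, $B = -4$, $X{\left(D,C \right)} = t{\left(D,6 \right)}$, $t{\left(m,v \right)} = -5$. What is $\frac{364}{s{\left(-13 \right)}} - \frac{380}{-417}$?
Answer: $\frac{22064}{417} \approx 52.911$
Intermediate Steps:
$X{\left(D,C \right)} = -5$
$s{\left(b \right)} = 20 + b$ ($s{\left(b \right)} = b - -20 = b + 20 = 20 + b$)
$\frac{364}{s{\left(-13 \right)}} - \frac{380}{-417} = \frac{364}{20 - 13} - \frac{380}{-417} = \frac{364}{7} - - \frac{380}{417} = 364 \cdot \frac{1}{7} + \frac{380}{417} = 52 + \frac{380}{417} = \frac{22064}{417}$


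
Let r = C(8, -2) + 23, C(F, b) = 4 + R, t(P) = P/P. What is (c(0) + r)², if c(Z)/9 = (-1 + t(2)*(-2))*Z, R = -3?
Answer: 576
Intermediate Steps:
t(P) = 1
C(F, b) = 1 (C(F, b) = 4 - 3 = 1)
c(Z) = -27*Z (c(Z) = 9*((-1 + 1*(-2))*Z) = 9*((-1 - 2)*Z) = 9*(-3*Z) = -27*Z)
r = 24 (r = 1 + 23 = 24)
(c(0) + r)² = (-27*0 + 24)² = (0 + 24)² = 24² = 576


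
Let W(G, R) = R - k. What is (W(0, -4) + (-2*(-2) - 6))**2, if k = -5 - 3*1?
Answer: 4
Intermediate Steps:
k = -8 (k = -5 - 3 = -8)
W(G, R) = 8 + R (W(G, R) = R - 1*(-8) = R + 8 = 8 + R)
(W(0, -4) + (-2*(-2) - 6))**2 = ((8 - 4) + (-2*(-2) - 6))**2 = (4 + (4 - 6))**2 = (4 - 2)**2 = 2**2 = 4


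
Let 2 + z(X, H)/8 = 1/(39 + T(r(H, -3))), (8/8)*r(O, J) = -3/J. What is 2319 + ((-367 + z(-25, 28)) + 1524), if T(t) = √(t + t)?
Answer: 5256052/1519 - 8*√2/1519 ≈ 3460.2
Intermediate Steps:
r(O, J) = -3/J
T(t) = √2*√t (T(t) = √(2*t) = √2*√t)
z(X, H) = -16 + 8/(39 + √2) (z(X, H) = -16 + 8/(39 + √2*√(-3/(-3))) = -16 + 8/(39 + √2*√(-3*(-⅓))) = -16 + 8/(39 + √2*√1) = -16 + 8/(39 + √2*1) = -16 + 8/(39 + √2))
2319 + ((-367 + z(-25, 28)) + 1524) = 2319 + ((-367 + (-23992/1519 - 8*√2/1519)) + 1524) = 2319 + ((-581465/1519 - 8*√2/1519) + 1524) = 2319 + (1733491/1519 - 8*√2/1519) = 5256052/1519 - 8*√2/1519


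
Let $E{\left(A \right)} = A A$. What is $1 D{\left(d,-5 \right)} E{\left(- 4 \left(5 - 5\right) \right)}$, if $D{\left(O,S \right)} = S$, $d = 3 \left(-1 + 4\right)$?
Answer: $0$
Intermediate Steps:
$E{\left(A \right)} = A^{2}$
$d = 9$ ($d = 3 \cdot 3 = 9$)
$1 D{\left(d,-5 \right)} E{\left(- 4 \left(5 - 5\right) \right)} = 1 \left(-5\right) \left(- 4 \left(5 - 5\right)\right)^{2} = - 5 \left(\left(-4\right) 0\right)^{2} = - 5 \cdot 0^{2} = \left(-5\right) 0 = 0$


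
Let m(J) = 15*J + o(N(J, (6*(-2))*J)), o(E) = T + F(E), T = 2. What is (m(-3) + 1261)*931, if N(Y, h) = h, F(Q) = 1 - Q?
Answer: 1101373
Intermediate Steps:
o(E) = 3 - E (o(E) = 2 + (1 - E) = 3 - E)
m(J) = 3 + 27*J (m(J) = 15*J + (3 - 6*(-2)*J) = 15*J + (3 - (-12)*J) = 15*J + (3 + 12*J) = 3 + 27*J)
(m(-3) + 1261)*931 = ((3 + 27*(-3)) + 1261)*931 = ((3 - 81) + 1261)*931 = (-78 + 1261)*931 = 1183*931 = 1101373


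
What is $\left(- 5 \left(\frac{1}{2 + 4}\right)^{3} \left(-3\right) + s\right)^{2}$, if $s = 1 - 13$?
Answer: $\frac{737881}{5184} \approx 142.34$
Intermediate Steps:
$s = -12$ ($s = 1 - 13 = -12$)
$\left(- 5 \left(\frac{1}{2 + 4}\right)^{3} \left(-3\right) + s\right)^{2} = \left(- 5 \left(\frac{1}{2 + 4}\right)^{3} \left(-3\right) - 12\right)^{2} = \left(- 5 \left(\frac{1}{6}\right)^{3} \left(-3\right) - 12\right)^{2} = \left(- \frac{5}{216} \left(-3\right) - 12\right)^{2} = \left(\left(-5\right) \frac{1}{216} \left(-3\right) - 12\right)^{2} = \left(\left(- \frac{5}{216}\right) \left(-3\right) - 12\right)^{2} = \left(\frac{5}{72} - 12\right)^{2} = \left(- \frac{859}{72}\right)^{2} = \frac{737881}{5184}$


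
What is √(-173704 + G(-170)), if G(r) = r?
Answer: I*√173874 ≈ 416.98*I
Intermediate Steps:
√(-173704 + G(-170)) = √(-173704 - 170) = √(-173874) = I*√173874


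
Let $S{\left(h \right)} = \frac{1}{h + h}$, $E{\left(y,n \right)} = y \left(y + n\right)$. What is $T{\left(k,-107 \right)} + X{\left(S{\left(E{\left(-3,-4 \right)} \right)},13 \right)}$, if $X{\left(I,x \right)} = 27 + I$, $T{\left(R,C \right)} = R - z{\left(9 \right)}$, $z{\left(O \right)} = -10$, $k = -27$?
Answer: $\frac{421}{42} \approx 10.024$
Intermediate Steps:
$T{\left(R,C \right)} = 10 + R$ ($T{\left(R,C \right)} = R - -10 = R + 10 = 10 + R$)
$E{\left(y,n \right)} = y \left(n + y\right)$
$S{\left(h \right)} = \frac{1}{2 h}$
$T{\left(k,-107 \right)} + X{\left(S{\left(E{\left(-3,-4 \right)} \right)},13 \right)} = \left(10 - 27\right) + \left(27 + \frac{1}{2 \left(- 3 \left(-4 - 3\right)\right)}\right) = -17 + \left(27 + \frac{1}{2 \left(\left(-3\right) \left(-7\right)\right)}\right) = -17 + \left(27 + \frac{1}{2 \cdot 21}\right) = -17 + \left(27 + \frac{1}{2} \cdot \frac{1}{21}\right) = -17 + \left(27 + \frac{1}{42}\right) = -17 + \frac{1135}{42} = \frac{421}{42}$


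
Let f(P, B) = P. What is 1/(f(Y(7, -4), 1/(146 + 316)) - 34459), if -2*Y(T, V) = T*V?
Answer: -1/34445 ≈ -2.9032e-5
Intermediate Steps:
Y(T, V) = -T*V/2
1/(f(Y(7, -4), 1/(146 + 316)) - 34459) = 1/(-½*7*(-4) - 34459) = 1/(14 - 34459) = 1/(-34445) = -1/34445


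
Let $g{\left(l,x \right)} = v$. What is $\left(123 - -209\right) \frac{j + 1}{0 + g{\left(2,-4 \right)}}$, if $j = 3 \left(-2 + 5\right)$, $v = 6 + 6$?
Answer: $\frac{830}{3} \approx 276.67$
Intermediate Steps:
$v = 12$
$g{\left(l,x \right)} = 12$
$j = 9$ ($j = 3 \cdot 3 = 9$)
$\left(123 - -209\right) \frac{j + 1}{0 + g{\left(2,-4 \right)}} = \left(123 - -209\right) \frac{9 + 1}{0 + 12} = \left(123 + 209\right) \frac{10}{12} = 332 \cdot 10 \cdot \frac{1}{12} = 332 \cdot \frac{5}{6} = \frac{830}{3}$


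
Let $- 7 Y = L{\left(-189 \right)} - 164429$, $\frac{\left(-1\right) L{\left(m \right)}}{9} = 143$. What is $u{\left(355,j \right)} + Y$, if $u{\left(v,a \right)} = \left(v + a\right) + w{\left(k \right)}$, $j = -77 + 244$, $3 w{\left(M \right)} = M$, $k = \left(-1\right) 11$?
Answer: $\frac{508033}{21} \approx 24192.0$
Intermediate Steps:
$k = -11$
$L{\left(m \right)} = -1287$ ($L{\left(m \right)} = \left(-9\right) 143 = -1287$)
$Y = \frac{165716}{7}$ ($Y = - \frac{-1287 - 164429}{7} = \left(- \frac{1}{7}\right) \left(-165716\right) = \frac{165716}{7} \approx 23674.0$)
$w{\left(M \right)} = \frac{M}{3}$
$j = 167$
$u{\left(v,a \right)} = - \frac{11}{3} + a + v$ ($u{\left(v,a \right)} = \left(v + a\right) + \frac{1}{3} \left(-11\right) = \left(a + v\right) - \frac{11}{3} = - \frac{11}{3} + a + v$)
$u{\left(355,j \right)} + Y = \left(- \frac{11}{3} + 167 + 355\right) + \frac{165716}{7} = \frac{1555}{3} + \frac{165716}{7} = \frac{508033}{21}$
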